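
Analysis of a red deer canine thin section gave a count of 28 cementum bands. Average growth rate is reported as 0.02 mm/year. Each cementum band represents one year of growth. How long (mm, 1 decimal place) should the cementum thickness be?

28 years of growth are recorded.
28 years at 0.02 mm/year gives 0.02 × 28 = 0.6 mm.

0.6 mm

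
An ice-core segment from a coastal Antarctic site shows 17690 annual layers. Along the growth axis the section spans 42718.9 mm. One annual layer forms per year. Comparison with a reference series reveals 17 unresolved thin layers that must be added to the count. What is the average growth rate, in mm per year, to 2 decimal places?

Adjusted count: 17690 + 17 = 17707 annual layers.
42718.9 mm over 17707 years gives 42718.9 / 17707 ≈ 2.41 mm per year.

2.41 mm per year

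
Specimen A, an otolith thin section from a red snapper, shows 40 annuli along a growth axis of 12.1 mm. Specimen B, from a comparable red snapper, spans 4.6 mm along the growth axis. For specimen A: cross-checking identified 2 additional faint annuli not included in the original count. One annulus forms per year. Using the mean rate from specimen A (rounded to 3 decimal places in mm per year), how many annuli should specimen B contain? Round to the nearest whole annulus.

16 annuli

Specimen A: true annulus count = 40 + 2 = 42.
A: 12.1 mm over 42 years gives 12.1 / 42 ≈ 0.288 mm/yr.
Specimen B: 4.6 mm / 0.288 mm per year = 15.97 years ≈ 16 annuli.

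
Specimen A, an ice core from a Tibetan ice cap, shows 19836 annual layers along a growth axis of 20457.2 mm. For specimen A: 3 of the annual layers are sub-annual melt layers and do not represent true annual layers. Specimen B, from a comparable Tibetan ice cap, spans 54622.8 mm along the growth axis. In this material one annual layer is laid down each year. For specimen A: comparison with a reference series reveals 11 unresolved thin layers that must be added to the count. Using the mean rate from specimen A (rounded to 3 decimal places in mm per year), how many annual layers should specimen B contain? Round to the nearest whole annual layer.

Specimen A: correcting the raw count gives 19836 − 3 + 11 = 19844 true annual layers.
A: 20457.2 mm over 19844 years gives 20457.2 / 19844 ≈ 1.031 mm/year.
For B, 54622.8 / 1.031 = 52980.41 years ≈ 52980 annual layers.

52980 annual layers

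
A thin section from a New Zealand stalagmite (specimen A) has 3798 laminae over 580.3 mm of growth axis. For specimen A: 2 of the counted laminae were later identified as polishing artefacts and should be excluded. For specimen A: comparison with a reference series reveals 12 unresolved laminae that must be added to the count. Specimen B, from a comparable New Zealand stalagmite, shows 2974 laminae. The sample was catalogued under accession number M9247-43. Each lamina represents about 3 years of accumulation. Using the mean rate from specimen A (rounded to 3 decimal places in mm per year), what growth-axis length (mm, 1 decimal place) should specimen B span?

Specimen A: after corrections the count is 3798 − 2 + 12 = 3808 laminae.
Specimen A: multiplying by 3 years per lamina: 3808 × 3 = 11424 years.
A: 580.3 mm over 11424 years gives 580.3 / 11424 ≈ 0.051 mm per year.
Specimen B: multiplying by 3 years per lamina: 2974 × 3 = 8922 years. B's length ≈ 0.051 × 8922 = 455.0 mm.

455.0 mm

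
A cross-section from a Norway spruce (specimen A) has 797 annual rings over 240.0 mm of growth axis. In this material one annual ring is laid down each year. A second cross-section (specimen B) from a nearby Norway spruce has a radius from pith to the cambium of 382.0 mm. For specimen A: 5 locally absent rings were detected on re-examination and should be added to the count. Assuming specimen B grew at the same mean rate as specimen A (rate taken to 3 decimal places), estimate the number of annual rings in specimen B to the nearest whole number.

1278 annual rings

Specimen A: correcting the raw count gives 797 + 5 = 802 true annual rings.
A: 240.0 mm over 802 years gives 240.0 / 802 ≈ 0.299 mm/year.
B spans 382.0 / 0.299 = 1277.59 years ≈ 1278 annual rings.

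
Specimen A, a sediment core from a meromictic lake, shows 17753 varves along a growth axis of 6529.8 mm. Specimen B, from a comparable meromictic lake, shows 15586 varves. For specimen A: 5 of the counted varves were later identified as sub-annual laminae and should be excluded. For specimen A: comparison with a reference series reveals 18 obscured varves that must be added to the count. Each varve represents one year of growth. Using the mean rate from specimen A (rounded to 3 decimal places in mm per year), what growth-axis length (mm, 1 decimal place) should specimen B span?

5735.6 mm

Specimen A: adjusted count: 17753 − 5 + 18 = 17766 varves.
A: Extension rate ≈ 6529.8 / 17766 = 0.368 mm per year.
For B, 0.368 mm/year × 15586 years = 5735.6 mm.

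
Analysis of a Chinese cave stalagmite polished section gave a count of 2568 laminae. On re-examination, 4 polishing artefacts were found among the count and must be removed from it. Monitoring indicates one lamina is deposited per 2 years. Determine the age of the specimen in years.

Adjusted count: 2568 − 4 = 2564 laminae.
Multiplying by 2 years per lamina: 2564 × 2 = 5128 years.

5128 years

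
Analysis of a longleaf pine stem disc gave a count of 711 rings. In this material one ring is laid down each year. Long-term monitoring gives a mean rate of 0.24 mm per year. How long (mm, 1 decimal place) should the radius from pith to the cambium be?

The record spans 711 years at 0.24 mm per year.
Predicted length = 0.24 mm/year × 711 years = 170.6 mm.

170.6 mm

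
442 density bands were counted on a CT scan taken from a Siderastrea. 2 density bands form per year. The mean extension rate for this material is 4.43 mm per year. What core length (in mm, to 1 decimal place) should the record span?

979.0 mm

With 2 density bands per year, 442 / 2 = 221 years.
221 years at 4.43 mm/year gives 4.43 × 221 = 979.0 mm.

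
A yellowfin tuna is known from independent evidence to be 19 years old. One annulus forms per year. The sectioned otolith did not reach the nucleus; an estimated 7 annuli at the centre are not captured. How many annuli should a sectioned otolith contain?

One annulus per year gives 19 annuli over 19 years.
19 − 7 missed = 12 annuli expected in the prepared section.

12 annuli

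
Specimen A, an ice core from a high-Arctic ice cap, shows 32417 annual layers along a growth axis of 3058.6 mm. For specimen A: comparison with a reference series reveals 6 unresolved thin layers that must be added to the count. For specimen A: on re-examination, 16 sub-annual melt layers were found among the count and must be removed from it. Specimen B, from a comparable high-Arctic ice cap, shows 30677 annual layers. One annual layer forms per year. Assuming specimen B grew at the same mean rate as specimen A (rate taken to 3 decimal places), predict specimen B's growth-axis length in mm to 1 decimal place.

2883.6 mm

Specimen A: correcting the raw count gives 32417 − 16 + 6 = 32407 true annual layers.
A: Mean rate = 3058.6 mm / 32407 years ≈ 0.094 mm/yr.
For B, 0.094 mm/year × 30677 years = 2883.6 mm.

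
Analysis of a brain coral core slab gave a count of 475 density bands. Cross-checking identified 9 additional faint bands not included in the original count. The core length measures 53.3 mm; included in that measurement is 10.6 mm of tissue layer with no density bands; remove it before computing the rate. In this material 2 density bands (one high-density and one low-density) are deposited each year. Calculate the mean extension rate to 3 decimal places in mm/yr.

0.176 mm/yr

Adjusted count: 475 + 9 = 484 density bands.
With 2 density bands per year, 484 / 2 = 242 years.
Removing the 10.6 mm offcut leaves 53.3 − 10.6 = 42.7 mm.
Mean rate = 42.7 mm / 242 years ≈ 0.176 mm/yr.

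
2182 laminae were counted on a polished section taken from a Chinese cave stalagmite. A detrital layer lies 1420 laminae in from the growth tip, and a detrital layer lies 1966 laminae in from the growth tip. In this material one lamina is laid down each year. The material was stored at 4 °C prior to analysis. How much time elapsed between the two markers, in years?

Separation: 1966 − 1420 = 546 laminae.
At one lamina per year, 546 years elapsed between them.

546 years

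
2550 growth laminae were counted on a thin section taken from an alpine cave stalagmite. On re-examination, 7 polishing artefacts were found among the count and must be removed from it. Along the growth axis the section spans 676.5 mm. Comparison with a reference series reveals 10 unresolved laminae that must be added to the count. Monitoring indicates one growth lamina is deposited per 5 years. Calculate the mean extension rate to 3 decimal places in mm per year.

0.053 mm per year

Adjusted count: 2550 − 7 + 10 = 2553 growth laminae.
2553 growth laminae at 5 years each span 2553 × 5 = 12765 years.
Mean rate = 676.5 mm / 12765 years ≈ 0.053 mm per year.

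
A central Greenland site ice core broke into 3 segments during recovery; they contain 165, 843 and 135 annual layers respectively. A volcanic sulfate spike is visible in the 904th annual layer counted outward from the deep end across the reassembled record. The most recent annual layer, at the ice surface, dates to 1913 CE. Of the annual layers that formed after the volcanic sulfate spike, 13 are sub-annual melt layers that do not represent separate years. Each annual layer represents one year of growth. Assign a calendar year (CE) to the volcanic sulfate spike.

Total annual layers = 165 + 843 + 135 = 1143.
1143 − 904 = 239 annual layers lie beyond the volcanic sulfate spike toward the ice surface.
Excluding 13 false annual layers: 239 − 13 = 226.
Counting back 226 years from 1913 CE places the volcanic sulfate spike in 1913 − 226 = 1687 CE.

1687 CE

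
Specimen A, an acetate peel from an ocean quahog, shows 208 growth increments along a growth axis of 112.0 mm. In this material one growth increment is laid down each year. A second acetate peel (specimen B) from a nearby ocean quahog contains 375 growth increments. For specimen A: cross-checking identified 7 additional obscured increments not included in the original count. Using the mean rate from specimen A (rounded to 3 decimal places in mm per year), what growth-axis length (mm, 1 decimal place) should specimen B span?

195.4 mm

Specimen A: adjusted count: 208 + 7 = 215 growth increments.
A: Mean rate = 112.0 mm / 215 years ≈ 0.521 mm per year.
B's length ≈ 0.521 × 375 = 195.4 mm.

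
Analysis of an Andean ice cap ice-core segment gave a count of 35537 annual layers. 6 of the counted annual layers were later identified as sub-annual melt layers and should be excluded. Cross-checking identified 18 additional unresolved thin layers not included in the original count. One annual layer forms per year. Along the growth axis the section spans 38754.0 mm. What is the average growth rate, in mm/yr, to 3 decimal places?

1.090 mm/yr

After corrections the count is 35537 − 6 + 18 = 35549 annual layers.
Mean rate = 38754.0 mm / 35549 years ≈ 1.090 mm/yr.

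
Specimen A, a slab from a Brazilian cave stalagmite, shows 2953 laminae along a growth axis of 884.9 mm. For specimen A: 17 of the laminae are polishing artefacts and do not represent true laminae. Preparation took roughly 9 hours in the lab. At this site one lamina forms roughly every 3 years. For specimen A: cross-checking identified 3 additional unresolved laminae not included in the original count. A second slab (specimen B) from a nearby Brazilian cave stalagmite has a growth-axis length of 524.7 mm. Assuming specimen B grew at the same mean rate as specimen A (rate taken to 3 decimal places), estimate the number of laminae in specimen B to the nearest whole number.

1749 laminae

Specimen A: after corrections the count is 2953 − 17 + 3 = 2939 laminae.
Specimen A: at 3 years per lamina, 2939 × 3 = 8817 years.
A: 884.9 mm over 8817 years gives 884.9 / 8817 ≈ 0.100 mm/year.
For B, 524.7 / 0.100 = 5247.00 years; at 3 years per lamina that is 5247.00 / 3 ≈ 1749 laminae.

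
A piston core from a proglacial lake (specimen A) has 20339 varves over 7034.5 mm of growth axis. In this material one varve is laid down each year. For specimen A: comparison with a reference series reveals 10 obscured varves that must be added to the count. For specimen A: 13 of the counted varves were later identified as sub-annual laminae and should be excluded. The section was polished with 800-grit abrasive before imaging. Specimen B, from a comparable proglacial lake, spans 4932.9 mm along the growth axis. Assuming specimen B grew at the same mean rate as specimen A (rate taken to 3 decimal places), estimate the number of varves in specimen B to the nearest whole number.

14257 varves

Specimen A: after corrections the count is 20339 − 13 + 10 = 20336 varves.
A: Mean rate = 7034.5 mm / 20336 years ≈ 0.346 mm/yr.
B spans 4932.9 / 0.346 = 14256.94 years ≈ 14257 varves.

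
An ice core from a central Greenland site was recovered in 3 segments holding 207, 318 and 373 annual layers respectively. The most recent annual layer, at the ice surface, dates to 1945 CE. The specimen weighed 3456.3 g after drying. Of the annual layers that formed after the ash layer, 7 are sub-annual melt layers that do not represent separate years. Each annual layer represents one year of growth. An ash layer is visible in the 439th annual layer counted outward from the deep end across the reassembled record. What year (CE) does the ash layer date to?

1493 CE

Total annual layers = 207 + 318 + 373 = 898.
Between annual layer 439 and the ice surface there are 898 − 439 = 459 annual layers.
459 − 7 false = 452 true annual layers after the ash layer.
1945 − 452 = 1493 CE.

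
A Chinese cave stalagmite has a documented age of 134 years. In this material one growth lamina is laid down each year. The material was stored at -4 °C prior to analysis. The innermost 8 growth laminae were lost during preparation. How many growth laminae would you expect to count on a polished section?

126 growth laminae

At one growth lamina per year, 134 years correspond to 134 growth laminae.
Less the 8 uncaptured growth laminae: 134 − 8 = 126.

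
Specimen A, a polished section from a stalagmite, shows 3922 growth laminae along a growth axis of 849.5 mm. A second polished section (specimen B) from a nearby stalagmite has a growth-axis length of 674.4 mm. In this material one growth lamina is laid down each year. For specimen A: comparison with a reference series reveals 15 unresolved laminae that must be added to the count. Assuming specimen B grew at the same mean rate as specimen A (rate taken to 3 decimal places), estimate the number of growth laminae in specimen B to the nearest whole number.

3122 growth laminae

Specimen A: correcting the raw count gives 3922 + 15 = 3937 true growth laminae.
A: Extension rate ≈ 849.5 / 3937 = 0.216 mm per year.
Specimen B: 674.4 mm / 0.216 mm per year = 3122.22 years ≈ 3122 growth laminae.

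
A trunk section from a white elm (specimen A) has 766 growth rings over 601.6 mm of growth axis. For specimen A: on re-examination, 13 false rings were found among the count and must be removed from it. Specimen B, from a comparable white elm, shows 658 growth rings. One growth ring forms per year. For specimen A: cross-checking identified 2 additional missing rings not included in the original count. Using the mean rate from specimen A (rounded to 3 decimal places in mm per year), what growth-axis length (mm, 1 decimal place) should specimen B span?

524.4 mm

Specimen A: after corrections the count is 766 − 13 + 2 = 755 growth rings.
A: 601.6 mm over 755 years gives 601.6 / 755 ≈ 0.797 mm/yr.
For B, 0.797 mm/year × 658 years = 524.4 mm.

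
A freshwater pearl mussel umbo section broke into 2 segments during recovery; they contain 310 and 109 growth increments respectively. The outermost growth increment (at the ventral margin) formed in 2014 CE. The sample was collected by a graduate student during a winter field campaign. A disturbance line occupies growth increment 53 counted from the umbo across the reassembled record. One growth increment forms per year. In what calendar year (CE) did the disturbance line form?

Total growth increments = 310 + 109 = 419.
Between growth increment 53 and the ventral margin there are 419 − 53 = 366 growth increments.
2014 − 366 = 1648 CE.

1648 CE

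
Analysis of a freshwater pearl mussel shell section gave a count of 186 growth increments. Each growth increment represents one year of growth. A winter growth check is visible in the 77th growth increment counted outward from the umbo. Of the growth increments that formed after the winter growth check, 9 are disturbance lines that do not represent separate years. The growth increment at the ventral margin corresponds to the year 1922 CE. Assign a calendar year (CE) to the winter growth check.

1822 CE

The winter growth check sits at growth increment 77 from the umbo, so 186 − 77 = 109 growth increments formed after it.
Excluding 9 false growth increments: 109 − 9 = 100.
The growth increment at the ventral margin is 1922 CE, so the winter growth check dates to 1922 − 100 = 1822 CE.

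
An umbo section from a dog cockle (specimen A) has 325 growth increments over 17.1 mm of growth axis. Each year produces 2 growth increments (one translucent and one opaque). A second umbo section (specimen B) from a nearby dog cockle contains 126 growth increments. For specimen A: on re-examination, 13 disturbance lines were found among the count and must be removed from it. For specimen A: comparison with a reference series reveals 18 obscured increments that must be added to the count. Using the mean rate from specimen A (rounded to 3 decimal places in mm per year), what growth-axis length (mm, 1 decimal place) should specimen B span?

Specimen A: correcting the raw count gives 325 − 13 + 18 = 330 true growth increments.
Specimen A: 330 growth increments at 2 per year is 330 / 2 = 165 years.
A: Mean rate = 17.1 mm / 165 years ≈ 0.104 mm/yr.
Specimen B: dividing by 2 growth increments per year: 126 / 2 = 63 years. Length of B = 0.104 × 63 = 6.6 mm.

6.6 mm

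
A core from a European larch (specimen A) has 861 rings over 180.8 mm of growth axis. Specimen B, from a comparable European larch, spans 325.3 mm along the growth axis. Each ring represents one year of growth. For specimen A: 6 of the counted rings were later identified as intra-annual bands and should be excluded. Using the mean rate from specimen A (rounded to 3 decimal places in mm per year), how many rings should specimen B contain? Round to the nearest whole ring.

Specimen A: true ring count = 861 − 6 = 855.
A: Extension rate ≈ 180.8 / 855 = 0.211 mm/year.
B spans 325.3 / 0.211 = 1541.71 years ≈ 1542 rings.

1542 rings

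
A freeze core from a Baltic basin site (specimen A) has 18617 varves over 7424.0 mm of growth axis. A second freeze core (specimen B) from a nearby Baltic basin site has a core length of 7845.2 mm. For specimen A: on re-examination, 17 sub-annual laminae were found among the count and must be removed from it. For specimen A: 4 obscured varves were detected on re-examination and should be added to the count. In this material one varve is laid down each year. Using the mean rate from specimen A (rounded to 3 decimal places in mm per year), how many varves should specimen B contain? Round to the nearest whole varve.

Specimen A: true varve count = 18617 − 17 + 4 = 18604.
A: 7424.0 mm over 18604 years gives 7424.0 / 18604 ≈ 0.399 mm/year.
For B, 7845.2 / 0.399 = 19662.16 years ≈ 19662 varves.

19662 varves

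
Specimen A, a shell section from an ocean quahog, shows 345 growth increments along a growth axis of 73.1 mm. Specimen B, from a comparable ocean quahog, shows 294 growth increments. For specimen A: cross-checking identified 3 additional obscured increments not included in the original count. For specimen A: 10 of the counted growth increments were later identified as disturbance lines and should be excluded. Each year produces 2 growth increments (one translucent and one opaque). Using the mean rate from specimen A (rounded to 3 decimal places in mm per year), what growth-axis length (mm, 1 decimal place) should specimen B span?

63.7 mm

Specimen A: after corrections the count is 345 − 10 + 3 = 338 growth increments.
Specimen A: 338 growth increments at 2 per year is 338 / 2 = 169 years.
A: 73.1 mm over 169 years gives 73.1 / 169 ≈ 0.433 mm per year.
Specimen B: 294 growth increments at 2 per year is 294 / 2 = 147 years. For B, 0.433 mm/year × 147 years = 63.7 mm.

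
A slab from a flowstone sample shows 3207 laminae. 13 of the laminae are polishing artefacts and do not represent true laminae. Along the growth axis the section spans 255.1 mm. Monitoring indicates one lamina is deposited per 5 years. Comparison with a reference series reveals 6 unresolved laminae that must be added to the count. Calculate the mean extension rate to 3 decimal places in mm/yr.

After corrections the count is 3207 − 13 + 6 = 3200 laminae.
At 5 years per lamina, 3200 × 5 = 16000 years.
Extension rate ≈ 255.1 / 16000 = 0.016 mm/yr.

0.016 mm/yr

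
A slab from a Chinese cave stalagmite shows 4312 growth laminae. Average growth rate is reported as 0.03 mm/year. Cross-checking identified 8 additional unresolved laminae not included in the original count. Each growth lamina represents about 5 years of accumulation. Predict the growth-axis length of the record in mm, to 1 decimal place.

Correcting the raw count gives 4312 + 8 = 4320 true growth laminae.
At 5 years per growth lamina, 4320 × 5 = 21600 years.
Length ≈ 0.03 × 21600 = 648.0 mm.

648.0 mm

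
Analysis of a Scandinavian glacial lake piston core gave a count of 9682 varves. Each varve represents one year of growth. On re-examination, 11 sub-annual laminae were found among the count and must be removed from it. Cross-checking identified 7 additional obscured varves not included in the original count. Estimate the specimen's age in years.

9678 yr

After corrections the count is 9682 − 11 + 7 = 9678 varves.
With a one-to-one varve periodicity this is 9678 years.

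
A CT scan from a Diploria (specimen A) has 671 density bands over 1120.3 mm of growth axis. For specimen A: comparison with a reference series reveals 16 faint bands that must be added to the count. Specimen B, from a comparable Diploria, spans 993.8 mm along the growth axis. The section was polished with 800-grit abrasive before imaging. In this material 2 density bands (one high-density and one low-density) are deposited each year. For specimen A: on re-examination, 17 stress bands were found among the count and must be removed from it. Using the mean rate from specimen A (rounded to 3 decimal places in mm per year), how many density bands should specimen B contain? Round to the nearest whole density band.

Specimen A: true density band count = 671 − 17 + 16 = 670.
Specimen A: with 2 density bands per year, 670 / 2 = 335 years.
A: Mean rate = 1120.3 mm / 335 years ≈ 3.344 mm/year.
Specimen B: 993.8 mm / 3.344 mm per year = 297.19 years; at 2 density bands per year that is 297.19 × 2 ≈ 594 density bands.

594 density bands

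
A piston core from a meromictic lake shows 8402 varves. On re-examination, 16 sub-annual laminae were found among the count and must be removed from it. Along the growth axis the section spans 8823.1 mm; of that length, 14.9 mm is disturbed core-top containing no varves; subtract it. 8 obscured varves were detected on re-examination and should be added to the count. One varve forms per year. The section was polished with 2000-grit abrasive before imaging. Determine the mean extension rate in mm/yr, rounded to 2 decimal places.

After corrections the count is 8402 − 16 + 8 = 8394 varves.
Removing the 14.9 mm offcut leaves 8823.1 − 14.9 = 8808.2 mm.
Extension rate ≈ 8808.2 / 8394 = 1.05 mm/yr.

1.05 mm/yr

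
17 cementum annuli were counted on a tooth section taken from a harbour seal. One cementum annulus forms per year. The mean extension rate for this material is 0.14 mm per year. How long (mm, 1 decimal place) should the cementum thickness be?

2.4 mm

17 years of growth are recorded.
17 years at 0.14 mm/year gives 0.14 × 17 = 2.4 mm.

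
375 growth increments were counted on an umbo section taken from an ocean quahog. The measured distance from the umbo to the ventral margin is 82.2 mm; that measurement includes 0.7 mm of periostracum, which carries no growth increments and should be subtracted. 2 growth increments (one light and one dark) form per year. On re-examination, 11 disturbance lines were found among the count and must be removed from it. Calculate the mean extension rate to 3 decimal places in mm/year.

True growth increment count = 375 − 11 = 364.
With 2 growth increments per year, 364 / 2 = 182 years.
Net length = 82.2 − 0.7 = 81.5 mm.
Mean rate = 81.5 mm / 182 years ≈ 0.448 mm/year.

0.448 mm/year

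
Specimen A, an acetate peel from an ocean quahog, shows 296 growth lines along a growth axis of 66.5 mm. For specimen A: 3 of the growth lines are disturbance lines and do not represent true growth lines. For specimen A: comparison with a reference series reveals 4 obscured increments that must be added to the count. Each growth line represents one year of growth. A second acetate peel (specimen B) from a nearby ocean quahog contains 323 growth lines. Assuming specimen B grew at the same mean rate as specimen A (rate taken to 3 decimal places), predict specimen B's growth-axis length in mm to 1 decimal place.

72.4 mm

Specimen A: after corrections the count is 296 − 3 + 4 = 297 growth lines.
A: Extension rate ≈ 66.5 / 297 = 0.224 mm/year.
B's length ≈ 0.224 × 323 = 72.4 mm.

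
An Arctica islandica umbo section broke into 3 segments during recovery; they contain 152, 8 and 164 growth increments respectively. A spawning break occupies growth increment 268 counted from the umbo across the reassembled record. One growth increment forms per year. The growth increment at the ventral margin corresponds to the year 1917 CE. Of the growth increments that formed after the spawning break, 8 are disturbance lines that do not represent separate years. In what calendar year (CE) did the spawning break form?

1869 CE

Total growth increments = 152 + 8 + 164 = 324.
324 − 268 = 56 growth increments lie beyond the spawning break toward the ventral margin.
Excluding 8 false growth increments: 56 − 8 = 48.
The growth increment at the ventral margin is 1917 CE, so the spawning break dates to 1917 − 48 = 1869 CE.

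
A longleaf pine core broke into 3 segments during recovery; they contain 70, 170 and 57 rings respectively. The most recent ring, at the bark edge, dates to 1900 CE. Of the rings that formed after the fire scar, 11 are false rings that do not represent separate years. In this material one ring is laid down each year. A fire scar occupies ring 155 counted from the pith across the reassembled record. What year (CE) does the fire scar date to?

1769 CE

Total rings = 70 + 170 + 57 = 297.
297 − 155 = 142 rings lie beyond the fire scar toward the bark edge.
Excluding 11 false rings: 142 − 11 = 131.
1900 − 131 = 1769 CE.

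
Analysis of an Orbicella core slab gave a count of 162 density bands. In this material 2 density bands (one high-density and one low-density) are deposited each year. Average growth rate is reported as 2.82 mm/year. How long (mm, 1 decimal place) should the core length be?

162 density bands at 2 per year is 162 / 2 = 81 years.
Length ≈ 2.82 × 81 = 228.4 mm.

228.4 mm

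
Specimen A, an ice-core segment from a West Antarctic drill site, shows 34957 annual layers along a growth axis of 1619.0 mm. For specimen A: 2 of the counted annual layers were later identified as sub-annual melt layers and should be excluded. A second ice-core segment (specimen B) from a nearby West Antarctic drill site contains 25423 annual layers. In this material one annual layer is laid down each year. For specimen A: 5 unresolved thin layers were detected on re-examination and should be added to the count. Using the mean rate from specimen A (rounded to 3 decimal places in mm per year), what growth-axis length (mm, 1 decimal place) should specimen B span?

1169.5 mm

Specimen A: true annual layer count = 34957 − 2 + 5 = 34960.
A: Mean rate = 1619.0 mm / 34960 years ≈ 0.046 mm per year.
Length of B = 0.046 × 25423 = 1169.5 mm.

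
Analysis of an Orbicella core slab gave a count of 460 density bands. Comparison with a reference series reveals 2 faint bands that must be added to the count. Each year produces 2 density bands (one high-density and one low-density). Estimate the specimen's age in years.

Adjusted count: 460 + 2 = 462 density bands.
Dividing by 2 density bands per year: 462 / 2 = 231 years.

231 years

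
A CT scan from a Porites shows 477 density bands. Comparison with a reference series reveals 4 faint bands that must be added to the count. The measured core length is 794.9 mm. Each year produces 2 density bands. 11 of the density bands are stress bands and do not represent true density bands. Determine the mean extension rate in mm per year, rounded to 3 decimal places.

Adjusted count: 477 − 11 + 4 = 470 density bands.
470 density bands at 2 per year is 470 / 2 = 235 years.
Extension rate ≈ 794.9 / 235 = 3.383 mm per year.

3.383 mm per year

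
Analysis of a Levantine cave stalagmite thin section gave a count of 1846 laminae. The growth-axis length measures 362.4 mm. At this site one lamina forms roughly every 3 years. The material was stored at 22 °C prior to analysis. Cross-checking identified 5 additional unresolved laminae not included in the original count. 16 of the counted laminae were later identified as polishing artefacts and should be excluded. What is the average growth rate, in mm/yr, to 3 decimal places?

True lamina count = 1846 − 16 + 5 = 1835.
1835 laminae at 3 years each span 1835 × 3 = 5505 years.
Extension rate ≈ 362.4 / 5505 = 0.066 mm/yr.

0.066 mm/yr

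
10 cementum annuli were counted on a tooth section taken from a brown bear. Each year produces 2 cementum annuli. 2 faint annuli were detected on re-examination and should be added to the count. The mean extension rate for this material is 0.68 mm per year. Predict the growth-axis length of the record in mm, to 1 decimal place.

4.1 mm

Adjusted count: 10 + 2 = 12 cementum annuli.
12 cementum annuli at 2 per year is 12 / 2 = 6 years.
Length ≈ 0.68 × 6 = 4.1 mm.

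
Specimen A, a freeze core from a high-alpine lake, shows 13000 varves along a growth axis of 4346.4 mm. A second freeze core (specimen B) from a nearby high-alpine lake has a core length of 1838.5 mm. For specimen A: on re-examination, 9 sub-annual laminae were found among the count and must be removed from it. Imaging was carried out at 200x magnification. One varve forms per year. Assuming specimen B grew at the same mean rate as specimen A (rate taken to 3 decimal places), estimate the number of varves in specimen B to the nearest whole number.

5488 varves

Specimen A: true varve count = 13000 − 9 = 12991.
A: Mean rate = 4346.4 mm / 12991 years ≈ 0.335 mm/year.
B spans 1838.5 / 0.335 = 5488.06 years ≈ 5488 varves.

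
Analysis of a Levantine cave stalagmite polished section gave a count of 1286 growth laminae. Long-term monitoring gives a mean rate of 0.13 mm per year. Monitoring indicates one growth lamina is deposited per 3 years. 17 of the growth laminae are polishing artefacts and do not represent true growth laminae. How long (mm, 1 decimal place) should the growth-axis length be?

Adjusted count: 1286 − 17 = 1269 growth laminae.
1269 growth laminae at 3 years each span 1269 × 3 = 3807 years.
3807 years at 0.13 mm/year gives 0.13 × 3807 = 494.9 mm.

494.9 mm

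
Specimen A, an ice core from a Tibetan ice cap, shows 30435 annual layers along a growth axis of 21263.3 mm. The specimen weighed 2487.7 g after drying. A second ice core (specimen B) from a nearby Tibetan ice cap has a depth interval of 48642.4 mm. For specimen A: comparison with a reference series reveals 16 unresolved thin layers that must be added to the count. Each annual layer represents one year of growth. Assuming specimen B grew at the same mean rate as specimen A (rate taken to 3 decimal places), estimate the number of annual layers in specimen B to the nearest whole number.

Specimen A: correcting the raw count gives 30435 + 16 = 30451 true annual layers.
A: Extension rate ≈ 21263.3 / 30451 = 0.698 mm/year.
B spans 48642.4 / 0.698 = 69688.25 years ≈ 69688 annual layers.

69688 annual layers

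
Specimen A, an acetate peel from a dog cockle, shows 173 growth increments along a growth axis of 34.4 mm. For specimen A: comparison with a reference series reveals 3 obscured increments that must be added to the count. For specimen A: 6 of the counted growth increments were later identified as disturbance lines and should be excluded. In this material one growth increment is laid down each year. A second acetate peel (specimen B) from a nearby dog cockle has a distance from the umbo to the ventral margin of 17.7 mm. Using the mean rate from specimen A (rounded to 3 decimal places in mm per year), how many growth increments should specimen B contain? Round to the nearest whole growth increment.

Specimen A: true growth increment count = 173 − 6 + 3 = 170.
A: Mean rate = 34.4 mm / 170 years ≈ 0.202 mm/yr.
For B, 17.7 / 0.202 = 87.62 years ≈ 88 growth increments.

88 growth increments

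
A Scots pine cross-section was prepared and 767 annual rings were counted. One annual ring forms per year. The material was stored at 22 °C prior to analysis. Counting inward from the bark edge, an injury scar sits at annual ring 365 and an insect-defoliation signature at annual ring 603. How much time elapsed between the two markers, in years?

The two markers are separated by 603 − 365 = 238 annual rings.
One annual ring per year makes the interval 238 years.

238 yr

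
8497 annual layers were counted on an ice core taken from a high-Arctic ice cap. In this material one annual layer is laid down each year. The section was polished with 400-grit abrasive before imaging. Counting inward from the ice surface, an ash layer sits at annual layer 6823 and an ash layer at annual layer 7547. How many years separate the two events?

Separation: 7547 − 6823 = 724 annual layers.
One annual layer per year makes the interval 724 years.

724 years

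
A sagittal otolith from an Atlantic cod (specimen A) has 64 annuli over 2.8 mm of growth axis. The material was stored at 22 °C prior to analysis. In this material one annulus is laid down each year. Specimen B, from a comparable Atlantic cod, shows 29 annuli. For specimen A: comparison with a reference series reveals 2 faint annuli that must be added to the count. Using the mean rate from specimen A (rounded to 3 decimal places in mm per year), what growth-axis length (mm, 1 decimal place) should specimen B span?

Specimen A: true annulus count = 64 + 2 = 66.
A: Mean rate = 2.8 mm / 66 years ≈ 0.042 mm/year.
B's length ≈ 0.042 × 29 = 1.2 mm.

1.2 mm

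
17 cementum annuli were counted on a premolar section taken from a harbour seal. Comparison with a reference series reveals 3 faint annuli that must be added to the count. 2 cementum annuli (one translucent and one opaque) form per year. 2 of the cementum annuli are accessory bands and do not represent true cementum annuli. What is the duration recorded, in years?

After corrections the count is 17 − 2 + 3 = 18 cementum annuli.
With 2 cementum annuli per year, 18 / 2 = 9 years.

9 yr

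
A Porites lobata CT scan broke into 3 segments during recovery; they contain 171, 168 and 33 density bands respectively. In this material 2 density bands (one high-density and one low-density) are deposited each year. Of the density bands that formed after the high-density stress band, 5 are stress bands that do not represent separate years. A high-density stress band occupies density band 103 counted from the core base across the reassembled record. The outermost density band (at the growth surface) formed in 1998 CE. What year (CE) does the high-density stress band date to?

Total density bands = 171 + 168 + 33 = 372.
372 − 103 = 269 density bands lie beyond the high-density stress band toward the growth surface.
Excluding 5 false density bands: 269 − 5 = 264.
264 density bands at 2 per year is 264 / 2 = 132 years.
Counting back 132 years from 1998 CE places the high-density stress band in 1998 − 132 = 1866 CE.

1866 CE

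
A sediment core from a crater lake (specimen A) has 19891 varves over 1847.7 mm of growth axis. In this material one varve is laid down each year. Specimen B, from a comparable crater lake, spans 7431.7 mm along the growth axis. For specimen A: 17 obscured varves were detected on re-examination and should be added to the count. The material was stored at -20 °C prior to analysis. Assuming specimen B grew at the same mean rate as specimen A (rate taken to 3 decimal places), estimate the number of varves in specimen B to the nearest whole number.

79911 varves

Specimen A: after corrections the count is 19891 + 17 = 19908 varves.
A: 1847.7 mm over 19908 years gives 1847.7 / 19908 ≈ 0.093 mm/yr.
B spans 7431.7 / 0.093 = 79910.75 years ≈ 79911 varves.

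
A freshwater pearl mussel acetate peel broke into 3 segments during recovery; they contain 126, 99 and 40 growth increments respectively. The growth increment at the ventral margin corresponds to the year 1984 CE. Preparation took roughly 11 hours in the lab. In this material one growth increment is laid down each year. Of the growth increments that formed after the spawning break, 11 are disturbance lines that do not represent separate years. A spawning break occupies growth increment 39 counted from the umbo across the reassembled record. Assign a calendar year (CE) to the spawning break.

1769 CE

Total growth increments = 126 + 99 + 40 = 265.
Between growth increment 39 and the ventral margin there are 265 − 39 = 226 growth increments.
226 − 11 false = 215 true growth increments after the spawning break.
Counting back 215 years from 1984 CE places the spawning break in 1984 − 215 = 1769 CE.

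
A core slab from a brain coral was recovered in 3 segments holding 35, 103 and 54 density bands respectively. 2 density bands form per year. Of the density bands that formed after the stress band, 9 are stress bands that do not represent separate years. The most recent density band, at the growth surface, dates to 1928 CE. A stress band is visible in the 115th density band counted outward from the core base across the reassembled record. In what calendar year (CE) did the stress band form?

Total density bands = 35 + 103 + 54 = 192.
Between density band 115 and the growth surface there are 192 − 115 = 77 density bands.
Excluding 9 false density bands: 77 − 9 = 68.
68 density bands at 2 per year is 68 / 2 = 34 years.
1928 − 34 = 1894 CE.

1894 CE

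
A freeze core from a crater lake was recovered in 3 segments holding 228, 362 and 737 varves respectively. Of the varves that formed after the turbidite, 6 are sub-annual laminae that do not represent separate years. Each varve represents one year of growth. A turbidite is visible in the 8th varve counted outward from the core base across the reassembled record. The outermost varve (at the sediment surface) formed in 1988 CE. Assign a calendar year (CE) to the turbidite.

675 CE

Total varves = 228 + 362 + 737 = 1327.
Between varve 8 and the sediment surface there are 1327 − 8 = 1319 varves.
Excluding 6 false varves: 1319 − 6 = 1313.
The varve at the sediment surface is 1988 CE, so the turbidite dates to 1988 − 1313 = 675 CE.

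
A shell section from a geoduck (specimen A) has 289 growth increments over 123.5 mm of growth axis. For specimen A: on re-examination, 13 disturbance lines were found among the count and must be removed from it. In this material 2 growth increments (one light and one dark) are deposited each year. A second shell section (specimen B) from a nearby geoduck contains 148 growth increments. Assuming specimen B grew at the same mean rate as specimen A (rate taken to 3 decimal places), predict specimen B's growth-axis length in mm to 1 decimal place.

Specimen A: adjusted count: 289 − 13 = 276 growth increments.
Specimen A: dividing by 2 growth increments per year: 276 / 2 = 138 years.
A: Extension rate ≈ 123.5 / 138 = 0.895 mm/year.
Specimen B: with 2 growth increments per year, 148 / 2 = 74 years. Length of B = 0.895 × 74 = 66.2 mm.

66.2 mm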